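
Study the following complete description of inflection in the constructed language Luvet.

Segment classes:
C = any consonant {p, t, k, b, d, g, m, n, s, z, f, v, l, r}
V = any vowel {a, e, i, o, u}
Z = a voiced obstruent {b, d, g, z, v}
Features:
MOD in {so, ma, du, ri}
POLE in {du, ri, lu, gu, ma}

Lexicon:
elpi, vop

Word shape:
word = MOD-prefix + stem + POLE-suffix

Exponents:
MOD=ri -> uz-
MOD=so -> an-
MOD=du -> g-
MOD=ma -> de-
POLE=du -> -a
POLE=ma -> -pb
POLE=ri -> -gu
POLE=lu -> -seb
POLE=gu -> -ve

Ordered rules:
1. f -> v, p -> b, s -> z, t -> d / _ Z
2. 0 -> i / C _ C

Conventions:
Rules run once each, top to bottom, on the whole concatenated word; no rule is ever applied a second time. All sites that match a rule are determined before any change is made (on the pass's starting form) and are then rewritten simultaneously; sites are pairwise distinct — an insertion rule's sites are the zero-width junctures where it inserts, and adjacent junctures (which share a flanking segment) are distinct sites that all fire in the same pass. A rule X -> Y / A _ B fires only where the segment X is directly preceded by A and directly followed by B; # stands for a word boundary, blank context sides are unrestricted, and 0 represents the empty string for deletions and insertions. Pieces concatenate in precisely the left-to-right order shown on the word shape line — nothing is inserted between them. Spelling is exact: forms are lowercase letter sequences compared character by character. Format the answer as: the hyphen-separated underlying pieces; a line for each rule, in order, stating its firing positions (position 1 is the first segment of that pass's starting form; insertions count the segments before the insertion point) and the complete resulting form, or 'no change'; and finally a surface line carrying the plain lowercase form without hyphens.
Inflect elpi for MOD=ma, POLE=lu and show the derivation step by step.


underlying: de-elpi-seb
1. f -> v, p -> b, s -> z, t -> d / _ Z: no change
2. 0 -> i / C _ C: inserts after position(s) 4: deelipiseb
surface: deelipiseb


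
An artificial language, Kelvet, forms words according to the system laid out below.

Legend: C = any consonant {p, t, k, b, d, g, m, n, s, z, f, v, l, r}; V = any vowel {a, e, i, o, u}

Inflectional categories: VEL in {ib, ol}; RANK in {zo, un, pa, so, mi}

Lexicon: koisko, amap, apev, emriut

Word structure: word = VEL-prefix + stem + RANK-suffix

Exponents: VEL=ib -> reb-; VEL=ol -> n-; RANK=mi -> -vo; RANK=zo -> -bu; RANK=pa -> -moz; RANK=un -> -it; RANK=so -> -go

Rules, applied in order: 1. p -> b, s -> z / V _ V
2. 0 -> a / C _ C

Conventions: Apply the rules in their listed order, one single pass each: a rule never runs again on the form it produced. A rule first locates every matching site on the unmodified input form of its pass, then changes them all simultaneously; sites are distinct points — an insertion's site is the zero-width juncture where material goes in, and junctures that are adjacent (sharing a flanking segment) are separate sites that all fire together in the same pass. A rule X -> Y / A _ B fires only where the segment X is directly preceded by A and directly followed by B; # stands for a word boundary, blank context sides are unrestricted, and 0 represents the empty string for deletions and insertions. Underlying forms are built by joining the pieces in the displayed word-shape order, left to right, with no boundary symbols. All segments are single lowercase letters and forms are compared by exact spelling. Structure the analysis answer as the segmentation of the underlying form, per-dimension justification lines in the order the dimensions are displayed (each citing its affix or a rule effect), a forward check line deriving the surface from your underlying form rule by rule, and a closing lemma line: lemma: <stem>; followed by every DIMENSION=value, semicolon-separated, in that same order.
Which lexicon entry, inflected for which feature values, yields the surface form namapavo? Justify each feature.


underlying: n-amap-vo
VEL=ol - signalled by the affix n-
RANK=mi - signalled by the affix -vo
check: namapvo -> namapvo -> namapavo
lemma: amap; VEL=ol; RANK=mi


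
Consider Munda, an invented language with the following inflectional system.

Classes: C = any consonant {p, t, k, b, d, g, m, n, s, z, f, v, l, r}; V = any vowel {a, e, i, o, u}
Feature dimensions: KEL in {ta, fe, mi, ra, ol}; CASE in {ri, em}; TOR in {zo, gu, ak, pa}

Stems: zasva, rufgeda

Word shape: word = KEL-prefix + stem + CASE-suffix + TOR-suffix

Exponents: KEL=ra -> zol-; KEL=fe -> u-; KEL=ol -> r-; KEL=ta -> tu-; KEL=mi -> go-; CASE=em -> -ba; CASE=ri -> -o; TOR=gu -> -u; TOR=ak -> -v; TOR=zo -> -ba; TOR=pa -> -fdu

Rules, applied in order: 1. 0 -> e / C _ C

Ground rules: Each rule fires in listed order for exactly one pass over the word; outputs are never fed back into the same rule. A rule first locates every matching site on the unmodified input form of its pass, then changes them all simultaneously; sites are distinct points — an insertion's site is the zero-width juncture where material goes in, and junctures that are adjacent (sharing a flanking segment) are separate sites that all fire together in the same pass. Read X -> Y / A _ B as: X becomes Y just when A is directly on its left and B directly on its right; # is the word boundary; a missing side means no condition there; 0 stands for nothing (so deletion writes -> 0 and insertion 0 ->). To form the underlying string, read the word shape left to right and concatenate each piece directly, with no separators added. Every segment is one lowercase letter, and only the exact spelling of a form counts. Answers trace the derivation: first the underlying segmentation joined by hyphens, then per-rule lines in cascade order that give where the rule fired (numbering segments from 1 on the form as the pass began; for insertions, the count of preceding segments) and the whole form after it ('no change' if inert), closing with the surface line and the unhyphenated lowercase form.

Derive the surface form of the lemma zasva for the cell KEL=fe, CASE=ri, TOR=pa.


underlying: u-zasva-o-fdu
1. 0 -> e / C _ C: inserts after position(s) 4, 8: uzasevaofedu
surface: uzasevaofedu


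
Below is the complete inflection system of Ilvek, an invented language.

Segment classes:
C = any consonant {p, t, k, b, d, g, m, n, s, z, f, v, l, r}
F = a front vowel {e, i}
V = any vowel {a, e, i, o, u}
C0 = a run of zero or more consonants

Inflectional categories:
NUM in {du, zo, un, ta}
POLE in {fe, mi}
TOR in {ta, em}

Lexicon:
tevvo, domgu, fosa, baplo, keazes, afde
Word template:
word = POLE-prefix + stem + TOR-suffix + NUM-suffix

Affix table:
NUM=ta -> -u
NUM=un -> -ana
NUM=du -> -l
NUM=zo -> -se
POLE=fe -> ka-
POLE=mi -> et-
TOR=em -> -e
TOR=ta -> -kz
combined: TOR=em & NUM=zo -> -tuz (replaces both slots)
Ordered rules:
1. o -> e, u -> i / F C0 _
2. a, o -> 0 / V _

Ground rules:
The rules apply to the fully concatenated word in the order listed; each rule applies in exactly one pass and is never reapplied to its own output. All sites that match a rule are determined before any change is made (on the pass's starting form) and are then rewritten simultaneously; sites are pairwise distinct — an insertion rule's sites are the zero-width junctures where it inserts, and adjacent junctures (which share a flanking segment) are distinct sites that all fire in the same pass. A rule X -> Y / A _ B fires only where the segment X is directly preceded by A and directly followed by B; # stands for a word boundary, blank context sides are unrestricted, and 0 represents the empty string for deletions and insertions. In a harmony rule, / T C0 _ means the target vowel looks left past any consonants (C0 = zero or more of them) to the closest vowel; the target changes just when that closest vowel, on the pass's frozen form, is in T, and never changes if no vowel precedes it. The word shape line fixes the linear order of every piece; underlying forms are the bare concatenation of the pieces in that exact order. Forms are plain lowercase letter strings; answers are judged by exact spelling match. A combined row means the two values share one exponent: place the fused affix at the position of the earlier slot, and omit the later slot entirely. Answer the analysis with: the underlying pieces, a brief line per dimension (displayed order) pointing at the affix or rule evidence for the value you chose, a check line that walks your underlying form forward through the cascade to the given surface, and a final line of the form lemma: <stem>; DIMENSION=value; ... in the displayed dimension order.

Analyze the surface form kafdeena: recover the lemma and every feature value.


underlying: ka-afde-e-ana
NUM=un - signalled by the affix -ana
POLE=fe - signalled by the affix ka-
TOR=em - signalled by the affix -e
check: kaafdeeana -> kaafdeeana -> kafdeena
lemma: afde; NUM=un; POLE=fe; TOR=em


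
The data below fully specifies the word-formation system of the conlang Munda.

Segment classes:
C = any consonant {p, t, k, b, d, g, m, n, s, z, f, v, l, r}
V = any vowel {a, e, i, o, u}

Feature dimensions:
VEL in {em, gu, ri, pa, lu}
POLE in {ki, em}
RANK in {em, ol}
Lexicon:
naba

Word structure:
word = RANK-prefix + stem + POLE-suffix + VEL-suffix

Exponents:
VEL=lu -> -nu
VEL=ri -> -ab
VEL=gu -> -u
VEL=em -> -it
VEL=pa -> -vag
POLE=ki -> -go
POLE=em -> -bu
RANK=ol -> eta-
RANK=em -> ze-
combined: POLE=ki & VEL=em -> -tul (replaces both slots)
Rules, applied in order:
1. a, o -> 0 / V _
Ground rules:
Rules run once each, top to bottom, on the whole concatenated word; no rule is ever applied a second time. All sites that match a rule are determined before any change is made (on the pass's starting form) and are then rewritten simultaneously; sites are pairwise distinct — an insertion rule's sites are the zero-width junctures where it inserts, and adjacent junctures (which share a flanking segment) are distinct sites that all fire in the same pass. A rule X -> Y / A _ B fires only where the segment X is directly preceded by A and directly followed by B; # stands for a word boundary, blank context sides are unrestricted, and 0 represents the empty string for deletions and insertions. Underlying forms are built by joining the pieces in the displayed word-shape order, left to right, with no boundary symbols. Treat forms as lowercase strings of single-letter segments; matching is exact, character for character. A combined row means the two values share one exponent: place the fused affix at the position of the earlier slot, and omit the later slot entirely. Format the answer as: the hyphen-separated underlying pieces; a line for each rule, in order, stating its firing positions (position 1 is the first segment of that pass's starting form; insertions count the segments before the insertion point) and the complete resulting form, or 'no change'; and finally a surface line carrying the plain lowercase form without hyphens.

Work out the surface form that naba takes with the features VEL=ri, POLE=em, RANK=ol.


underlying: eta-naba-bu-ab
1. a, o -> 0 / V _: fires at position(s) 10: etanababub
surface: etanababub


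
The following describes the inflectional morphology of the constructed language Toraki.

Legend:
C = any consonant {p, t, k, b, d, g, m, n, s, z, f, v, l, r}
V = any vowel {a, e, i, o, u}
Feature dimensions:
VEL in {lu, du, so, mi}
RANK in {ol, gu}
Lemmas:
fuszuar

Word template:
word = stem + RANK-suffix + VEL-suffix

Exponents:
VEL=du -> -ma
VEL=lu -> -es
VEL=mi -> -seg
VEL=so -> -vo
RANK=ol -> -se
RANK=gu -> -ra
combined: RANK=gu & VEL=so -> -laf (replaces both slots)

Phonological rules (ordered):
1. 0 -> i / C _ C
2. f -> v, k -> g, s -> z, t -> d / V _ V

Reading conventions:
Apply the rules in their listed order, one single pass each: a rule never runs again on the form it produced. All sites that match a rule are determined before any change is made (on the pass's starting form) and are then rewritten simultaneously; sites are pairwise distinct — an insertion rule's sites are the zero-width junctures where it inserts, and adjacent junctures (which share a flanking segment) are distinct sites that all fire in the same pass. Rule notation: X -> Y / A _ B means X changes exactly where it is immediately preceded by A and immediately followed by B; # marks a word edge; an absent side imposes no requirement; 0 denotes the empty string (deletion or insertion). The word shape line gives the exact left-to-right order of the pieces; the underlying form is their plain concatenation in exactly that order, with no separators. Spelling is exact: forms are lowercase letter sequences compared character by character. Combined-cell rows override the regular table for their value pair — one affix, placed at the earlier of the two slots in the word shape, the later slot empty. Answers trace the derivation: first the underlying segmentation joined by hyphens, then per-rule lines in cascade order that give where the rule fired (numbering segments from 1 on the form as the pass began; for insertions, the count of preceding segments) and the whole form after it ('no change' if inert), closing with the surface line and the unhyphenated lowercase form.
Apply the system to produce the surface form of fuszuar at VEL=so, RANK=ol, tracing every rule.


underlying: fuszuar-se-vo
1. 0 -> i / C _ C: inserts after position(s) 3, 7: fusizuarisevo
2. f -> v, k -> g, s -> z, t -> d / V _ V: fires at position(s) 3, 10: fuzizuarizevo
surface: fuzizuarizevo


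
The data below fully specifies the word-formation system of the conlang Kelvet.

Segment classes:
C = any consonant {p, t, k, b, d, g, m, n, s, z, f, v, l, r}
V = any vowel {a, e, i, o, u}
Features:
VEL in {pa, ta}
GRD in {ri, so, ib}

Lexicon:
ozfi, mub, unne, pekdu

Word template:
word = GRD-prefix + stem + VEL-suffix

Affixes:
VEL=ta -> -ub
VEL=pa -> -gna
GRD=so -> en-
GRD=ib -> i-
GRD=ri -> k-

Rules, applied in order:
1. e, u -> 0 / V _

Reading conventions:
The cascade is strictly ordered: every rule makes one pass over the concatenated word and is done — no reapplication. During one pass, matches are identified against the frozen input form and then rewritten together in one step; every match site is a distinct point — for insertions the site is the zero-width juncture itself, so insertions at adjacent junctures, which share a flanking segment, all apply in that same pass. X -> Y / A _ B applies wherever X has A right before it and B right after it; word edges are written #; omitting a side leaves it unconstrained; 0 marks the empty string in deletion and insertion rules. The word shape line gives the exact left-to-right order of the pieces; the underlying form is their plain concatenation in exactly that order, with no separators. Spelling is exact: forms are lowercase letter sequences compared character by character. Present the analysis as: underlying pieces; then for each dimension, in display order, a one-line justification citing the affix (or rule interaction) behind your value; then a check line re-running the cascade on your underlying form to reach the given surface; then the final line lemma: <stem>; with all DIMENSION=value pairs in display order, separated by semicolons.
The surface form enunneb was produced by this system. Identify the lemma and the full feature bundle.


underlying: en-unne-ub
VEL=ta - signalled by the affix -ub
GRD=so - signalled by the affix en-
check: enunneub -> enunneb
lemma: unne; VEL=ta; GRD=so


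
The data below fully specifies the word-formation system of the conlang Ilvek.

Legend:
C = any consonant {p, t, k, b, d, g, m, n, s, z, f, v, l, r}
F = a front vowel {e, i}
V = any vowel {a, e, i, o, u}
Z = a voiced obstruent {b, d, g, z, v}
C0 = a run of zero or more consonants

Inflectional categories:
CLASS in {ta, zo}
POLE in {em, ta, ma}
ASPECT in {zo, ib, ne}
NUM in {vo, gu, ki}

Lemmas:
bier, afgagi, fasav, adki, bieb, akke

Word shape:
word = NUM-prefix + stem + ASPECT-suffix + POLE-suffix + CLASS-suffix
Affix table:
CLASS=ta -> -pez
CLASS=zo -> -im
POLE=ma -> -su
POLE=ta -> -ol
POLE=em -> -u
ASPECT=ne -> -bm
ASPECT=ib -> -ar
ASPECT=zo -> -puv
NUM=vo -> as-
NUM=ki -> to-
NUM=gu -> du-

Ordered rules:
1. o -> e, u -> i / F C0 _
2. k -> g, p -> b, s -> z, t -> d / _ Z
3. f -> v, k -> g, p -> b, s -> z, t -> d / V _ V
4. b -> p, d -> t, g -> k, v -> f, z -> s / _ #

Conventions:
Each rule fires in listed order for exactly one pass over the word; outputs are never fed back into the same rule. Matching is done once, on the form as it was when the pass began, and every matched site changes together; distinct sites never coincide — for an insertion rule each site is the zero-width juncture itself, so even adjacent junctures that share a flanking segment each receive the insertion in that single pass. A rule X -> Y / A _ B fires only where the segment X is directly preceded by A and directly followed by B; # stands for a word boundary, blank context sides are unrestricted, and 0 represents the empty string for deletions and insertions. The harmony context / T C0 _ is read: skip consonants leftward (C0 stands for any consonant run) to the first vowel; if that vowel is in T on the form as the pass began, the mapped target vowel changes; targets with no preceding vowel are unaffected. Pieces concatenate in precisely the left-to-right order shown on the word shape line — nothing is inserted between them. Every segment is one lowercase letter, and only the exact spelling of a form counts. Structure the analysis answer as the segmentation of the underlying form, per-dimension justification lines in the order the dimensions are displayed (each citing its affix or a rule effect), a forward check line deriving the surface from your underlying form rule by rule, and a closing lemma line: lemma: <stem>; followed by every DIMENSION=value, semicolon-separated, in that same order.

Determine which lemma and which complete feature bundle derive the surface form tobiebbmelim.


underlying: to-bieb-bm-ol-im
CLASS=zo - signalled by the affix -im
POLE=ta - signalled by the affix -ol
ASPECT=ne - signalled by the affix -bm
NUM=ki - signalled by the affix to-
check: tobiebbmolim -> tobiebbmelim -> tobiebbmelim -> tobiebbmelim -> tobiebbmelim
lemma: bieb; CLASS=zo; POLE=ta; ASPECT=ne; NUM=ki


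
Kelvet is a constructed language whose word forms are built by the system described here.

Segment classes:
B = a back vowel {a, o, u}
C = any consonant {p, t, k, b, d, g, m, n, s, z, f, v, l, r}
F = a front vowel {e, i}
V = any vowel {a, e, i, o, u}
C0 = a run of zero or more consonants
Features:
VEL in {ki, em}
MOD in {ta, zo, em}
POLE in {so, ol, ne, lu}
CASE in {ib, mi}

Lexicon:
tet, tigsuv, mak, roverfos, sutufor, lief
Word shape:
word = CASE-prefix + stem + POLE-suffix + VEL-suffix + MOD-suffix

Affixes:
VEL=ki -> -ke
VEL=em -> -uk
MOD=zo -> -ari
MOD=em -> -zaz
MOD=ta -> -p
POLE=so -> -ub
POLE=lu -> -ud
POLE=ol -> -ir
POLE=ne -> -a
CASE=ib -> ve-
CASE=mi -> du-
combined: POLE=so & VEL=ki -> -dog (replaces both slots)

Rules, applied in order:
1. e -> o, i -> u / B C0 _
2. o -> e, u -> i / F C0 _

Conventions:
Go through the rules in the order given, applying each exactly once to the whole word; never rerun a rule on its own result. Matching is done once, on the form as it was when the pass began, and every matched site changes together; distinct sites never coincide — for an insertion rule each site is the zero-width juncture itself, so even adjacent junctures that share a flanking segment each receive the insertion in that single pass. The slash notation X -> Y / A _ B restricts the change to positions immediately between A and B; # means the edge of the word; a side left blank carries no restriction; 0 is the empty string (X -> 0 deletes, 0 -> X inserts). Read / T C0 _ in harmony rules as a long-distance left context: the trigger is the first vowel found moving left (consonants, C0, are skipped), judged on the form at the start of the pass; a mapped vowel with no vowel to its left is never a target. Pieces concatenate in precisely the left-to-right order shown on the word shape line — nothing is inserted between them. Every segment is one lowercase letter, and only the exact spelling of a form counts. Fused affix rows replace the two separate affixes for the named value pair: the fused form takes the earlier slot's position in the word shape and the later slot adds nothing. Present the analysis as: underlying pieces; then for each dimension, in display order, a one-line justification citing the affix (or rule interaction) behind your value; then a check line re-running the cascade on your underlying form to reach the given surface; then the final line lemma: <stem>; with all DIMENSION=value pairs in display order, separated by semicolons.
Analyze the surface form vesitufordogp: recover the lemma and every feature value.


underlying: ve-sutufor-dog-p
VEL=ki - signalled by the combined affix row
MOD=ta - signalled by the affix -p
POLE=so - signalled by the combined affix row
CASE=ib - signalled by the affix ve-
check: vesutufordogp -> vesutufordogp -> vesitufordogp
lemma: sutufor; VEL=ki; MOD=ta; POLE=so; CASE=ib


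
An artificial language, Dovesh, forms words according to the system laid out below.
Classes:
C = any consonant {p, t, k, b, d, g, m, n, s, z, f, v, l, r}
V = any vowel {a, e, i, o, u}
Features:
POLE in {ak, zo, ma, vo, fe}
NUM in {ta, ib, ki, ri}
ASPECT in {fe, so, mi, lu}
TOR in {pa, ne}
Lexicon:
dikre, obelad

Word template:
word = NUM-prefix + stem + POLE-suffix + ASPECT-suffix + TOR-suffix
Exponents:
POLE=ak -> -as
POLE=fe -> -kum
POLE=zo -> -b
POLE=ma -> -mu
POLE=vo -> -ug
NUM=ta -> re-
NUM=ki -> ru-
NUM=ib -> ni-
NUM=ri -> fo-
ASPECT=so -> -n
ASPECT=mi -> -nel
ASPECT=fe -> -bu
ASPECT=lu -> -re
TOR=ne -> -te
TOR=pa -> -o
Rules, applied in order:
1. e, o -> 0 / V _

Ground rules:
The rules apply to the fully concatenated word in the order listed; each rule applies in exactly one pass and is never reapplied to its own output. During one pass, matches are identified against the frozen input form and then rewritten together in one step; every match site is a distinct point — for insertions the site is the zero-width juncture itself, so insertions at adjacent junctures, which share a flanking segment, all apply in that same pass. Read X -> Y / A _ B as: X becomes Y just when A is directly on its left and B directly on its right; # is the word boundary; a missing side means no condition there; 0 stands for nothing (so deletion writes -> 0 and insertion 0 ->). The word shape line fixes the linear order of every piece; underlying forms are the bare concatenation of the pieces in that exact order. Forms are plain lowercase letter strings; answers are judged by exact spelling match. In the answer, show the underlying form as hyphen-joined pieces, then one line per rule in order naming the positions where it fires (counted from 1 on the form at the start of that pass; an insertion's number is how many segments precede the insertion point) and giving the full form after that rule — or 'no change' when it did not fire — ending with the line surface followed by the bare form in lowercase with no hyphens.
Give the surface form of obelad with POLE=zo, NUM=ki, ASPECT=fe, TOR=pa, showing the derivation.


underlying: ru-obelad-b-bu-o
1. e, o -> 0 / V _: fires at position(s) 3, 12: rubeladbbu
surface: rubeladbbu


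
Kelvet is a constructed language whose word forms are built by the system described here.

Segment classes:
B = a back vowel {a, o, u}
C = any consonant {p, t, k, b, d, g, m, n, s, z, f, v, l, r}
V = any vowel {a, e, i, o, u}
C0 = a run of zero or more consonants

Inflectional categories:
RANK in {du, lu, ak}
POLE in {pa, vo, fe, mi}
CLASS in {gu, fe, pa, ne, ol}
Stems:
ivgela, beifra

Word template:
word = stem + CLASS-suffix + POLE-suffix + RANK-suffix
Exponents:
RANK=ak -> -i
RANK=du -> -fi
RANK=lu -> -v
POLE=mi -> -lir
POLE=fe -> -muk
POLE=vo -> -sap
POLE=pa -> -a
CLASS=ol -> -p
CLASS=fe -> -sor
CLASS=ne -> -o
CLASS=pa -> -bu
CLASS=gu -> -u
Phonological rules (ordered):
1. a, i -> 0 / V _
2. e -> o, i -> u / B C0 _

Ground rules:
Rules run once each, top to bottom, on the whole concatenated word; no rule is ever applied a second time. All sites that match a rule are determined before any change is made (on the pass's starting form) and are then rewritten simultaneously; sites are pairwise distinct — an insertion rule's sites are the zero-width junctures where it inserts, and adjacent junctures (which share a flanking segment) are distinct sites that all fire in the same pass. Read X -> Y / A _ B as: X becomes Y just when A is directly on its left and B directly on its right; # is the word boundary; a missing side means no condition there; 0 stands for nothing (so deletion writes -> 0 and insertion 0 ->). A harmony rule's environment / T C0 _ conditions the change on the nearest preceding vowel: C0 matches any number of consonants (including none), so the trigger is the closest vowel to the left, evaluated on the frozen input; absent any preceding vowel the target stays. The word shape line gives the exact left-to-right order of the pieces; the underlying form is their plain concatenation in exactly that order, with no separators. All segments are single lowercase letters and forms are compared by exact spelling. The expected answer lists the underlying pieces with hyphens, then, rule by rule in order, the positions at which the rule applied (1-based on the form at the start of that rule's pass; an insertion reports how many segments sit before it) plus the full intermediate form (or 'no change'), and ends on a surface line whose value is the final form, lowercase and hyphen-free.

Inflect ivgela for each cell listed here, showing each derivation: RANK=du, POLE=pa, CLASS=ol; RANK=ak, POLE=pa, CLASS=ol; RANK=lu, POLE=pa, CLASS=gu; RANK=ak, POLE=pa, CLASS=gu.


cell RANK=du, POLE=pa, CLASS=ol:
underlying: ivgela-p-a-fi
1. a, i -> 0 / V _: no change
2. e -> o, i -> u / B C0 _: fires at position(s) 10: ivgelapafu
surface: ivgelapafu

cell RANK=ak, POLE=pa, CLASS=ol:
underlying: ivgela-p-a-i
1. a, i -> 0 / V _: fires at position(s) 9: ivgelapa
2. e -> o, i -> u / B C0 _: no change
surface: ivgelapa

cell RANK=lu, POLE=pa, CLASS=gu:
underlying: ivgela-u-a-v
1. a, i -> 0 / V _: fires at position(s) 8: ivgelauv
2. e -> o, i -> u / B C0 _: no change
surface: ivgelauv

cell RANK=ak, POLE=pa, CLASS=gu:
underlying: ivgela-u-a-i
1. a, i -> 0 / V _: fires at position(s) 8, 9: ivgelau
2. e -> o, i -> u / B C0 _: no change
surface: ivgelau


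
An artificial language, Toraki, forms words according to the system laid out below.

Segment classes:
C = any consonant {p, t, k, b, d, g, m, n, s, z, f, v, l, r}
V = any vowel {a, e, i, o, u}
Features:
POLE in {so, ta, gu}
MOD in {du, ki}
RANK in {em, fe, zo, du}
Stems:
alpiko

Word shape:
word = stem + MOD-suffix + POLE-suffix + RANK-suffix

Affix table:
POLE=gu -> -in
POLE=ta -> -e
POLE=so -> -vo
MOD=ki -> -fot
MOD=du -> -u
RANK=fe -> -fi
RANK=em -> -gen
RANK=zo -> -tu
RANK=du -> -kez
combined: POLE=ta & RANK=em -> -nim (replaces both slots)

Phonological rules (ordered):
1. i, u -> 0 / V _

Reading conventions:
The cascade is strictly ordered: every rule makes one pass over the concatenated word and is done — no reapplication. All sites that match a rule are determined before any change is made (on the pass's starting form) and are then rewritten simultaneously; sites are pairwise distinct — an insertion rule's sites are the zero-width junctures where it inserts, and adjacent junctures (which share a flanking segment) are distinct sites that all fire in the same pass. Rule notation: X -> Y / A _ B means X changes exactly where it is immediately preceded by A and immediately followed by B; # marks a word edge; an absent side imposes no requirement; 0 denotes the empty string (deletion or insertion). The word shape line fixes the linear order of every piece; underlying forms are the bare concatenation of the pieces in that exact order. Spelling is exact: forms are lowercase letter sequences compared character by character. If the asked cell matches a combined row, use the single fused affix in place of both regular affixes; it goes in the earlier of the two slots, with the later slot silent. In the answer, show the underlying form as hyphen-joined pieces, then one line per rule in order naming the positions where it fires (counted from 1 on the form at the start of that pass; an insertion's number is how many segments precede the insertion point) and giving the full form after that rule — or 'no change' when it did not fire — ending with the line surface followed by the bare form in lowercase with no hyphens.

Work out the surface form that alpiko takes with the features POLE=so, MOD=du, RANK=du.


underlying: alpiko-u-vo-kez
1. i, u -> 0 / V _: fires at position(s) 7: alpikovokez
surface: alpikovokez


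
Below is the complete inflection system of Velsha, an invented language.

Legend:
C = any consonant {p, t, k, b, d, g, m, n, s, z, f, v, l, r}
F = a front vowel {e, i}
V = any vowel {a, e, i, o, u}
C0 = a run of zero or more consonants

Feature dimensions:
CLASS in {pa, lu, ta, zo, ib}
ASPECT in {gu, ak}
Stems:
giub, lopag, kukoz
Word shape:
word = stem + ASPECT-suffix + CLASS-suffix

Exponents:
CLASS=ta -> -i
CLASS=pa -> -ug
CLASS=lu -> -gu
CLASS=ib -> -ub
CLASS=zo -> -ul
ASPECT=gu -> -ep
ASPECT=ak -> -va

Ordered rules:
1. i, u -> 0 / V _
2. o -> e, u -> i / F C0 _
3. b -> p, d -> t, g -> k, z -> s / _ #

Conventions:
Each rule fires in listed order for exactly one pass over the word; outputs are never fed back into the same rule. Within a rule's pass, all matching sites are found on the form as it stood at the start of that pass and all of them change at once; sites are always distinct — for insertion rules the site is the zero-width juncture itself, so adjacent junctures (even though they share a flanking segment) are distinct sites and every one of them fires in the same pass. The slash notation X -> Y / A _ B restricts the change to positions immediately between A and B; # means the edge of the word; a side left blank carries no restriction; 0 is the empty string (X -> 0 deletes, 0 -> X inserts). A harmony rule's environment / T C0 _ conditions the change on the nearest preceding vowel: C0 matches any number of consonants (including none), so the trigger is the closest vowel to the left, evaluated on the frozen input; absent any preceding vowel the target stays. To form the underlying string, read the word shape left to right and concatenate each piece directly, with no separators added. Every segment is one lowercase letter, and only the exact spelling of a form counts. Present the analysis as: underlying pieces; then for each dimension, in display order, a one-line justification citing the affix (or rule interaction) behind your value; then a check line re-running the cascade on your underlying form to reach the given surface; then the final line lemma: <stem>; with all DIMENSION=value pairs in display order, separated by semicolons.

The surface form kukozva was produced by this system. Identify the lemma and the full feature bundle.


underlying: kukoz-va-i
CLASS=ta - signalled by the affix -i
ASPECT=ak - signalled by the affix -va
check: kukozvai -> kukozva -> kukozva -> kukozva
lemma: kukoz; CLASS=ta; ASPECT=ak


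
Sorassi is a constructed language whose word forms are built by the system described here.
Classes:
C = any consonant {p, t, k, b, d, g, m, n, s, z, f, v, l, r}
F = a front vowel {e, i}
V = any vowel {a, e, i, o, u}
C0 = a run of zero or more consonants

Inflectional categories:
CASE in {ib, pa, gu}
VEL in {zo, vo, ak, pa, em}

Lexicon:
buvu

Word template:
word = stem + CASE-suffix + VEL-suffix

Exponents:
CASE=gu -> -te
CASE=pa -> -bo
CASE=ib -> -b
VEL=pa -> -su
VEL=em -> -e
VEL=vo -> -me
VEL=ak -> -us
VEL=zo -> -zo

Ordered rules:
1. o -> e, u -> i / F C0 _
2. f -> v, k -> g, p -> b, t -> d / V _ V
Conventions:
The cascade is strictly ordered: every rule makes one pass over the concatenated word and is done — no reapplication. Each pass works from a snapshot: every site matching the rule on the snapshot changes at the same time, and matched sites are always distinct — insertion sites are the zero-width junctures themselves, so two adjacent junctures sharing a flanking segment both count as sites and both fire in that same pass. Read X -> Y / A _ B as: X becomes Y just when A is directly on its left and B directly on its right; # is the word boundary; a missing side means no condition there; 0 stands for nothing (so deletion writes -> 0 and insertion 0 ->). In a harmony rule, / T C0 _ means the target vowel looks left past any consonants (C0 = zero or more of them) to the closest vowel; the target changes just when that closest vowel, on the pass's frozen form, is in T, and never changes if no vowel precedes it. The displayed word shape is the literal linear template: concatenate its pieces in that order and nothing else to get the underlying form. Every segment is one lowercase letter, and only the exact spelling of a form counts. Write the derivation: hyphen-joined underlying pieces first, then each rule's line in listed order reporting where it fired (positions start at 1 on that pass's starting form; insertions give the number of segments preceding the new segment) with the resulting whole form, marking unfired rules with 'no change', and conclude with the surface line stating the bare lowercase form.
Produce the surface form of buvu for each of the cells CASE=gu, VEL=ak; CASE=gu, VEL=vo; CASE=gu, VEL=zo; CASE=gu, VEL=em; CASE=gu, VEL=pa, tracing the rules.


cell CASE=gu, VEL=ak:
underlying: buvu-te-us
1. o -> e, u -> i / F C0 _: fires at position(s) 7: buvuteis
2. f -> v, k -> g, p -> b, t -> d / V _ V: fires at position(s) 5: buvudeis
surface: buvudeis

cell CASE=gu, VEL=vo:
underlying: buvu-te-me
1. o -> e, u -> i / F C0 _: no change
2. f -> v, k -> g, p -> b, t -> d / V _ V: fires at position(s) 5: buvudeme
surface: buvudeme

cell CASE=gu, VEL=zo:
underlying: buvu-te-zo
1. o -> e, u -> i / F C0 _: fires at position(s) 8: buvuteze
2. f -> v, k -> g, p -> b, t -> d / V _ V: fires at position(s) 5: buvudeze
surface: buvudeze

cell CASE=gu, VEL=em:
underlying: buvu-te-e
1. o -> e, u -> i / F C0 _: no change
2. f -> v, k -> g, p -> b, t -> d / V _ V: fires at position(s) 5: buvudee
surface: buvudee

cell CASE=gu, VEL=pa:
underlying: buvu-te-su
1. o -> e, u -> i / F C0 _: fires at position(s) 8: buvutesi
2. f -> v, k -> g, p -> b, t -> d / V _ V: fires at position(s) 5: buvudesi
surface: buvudesi


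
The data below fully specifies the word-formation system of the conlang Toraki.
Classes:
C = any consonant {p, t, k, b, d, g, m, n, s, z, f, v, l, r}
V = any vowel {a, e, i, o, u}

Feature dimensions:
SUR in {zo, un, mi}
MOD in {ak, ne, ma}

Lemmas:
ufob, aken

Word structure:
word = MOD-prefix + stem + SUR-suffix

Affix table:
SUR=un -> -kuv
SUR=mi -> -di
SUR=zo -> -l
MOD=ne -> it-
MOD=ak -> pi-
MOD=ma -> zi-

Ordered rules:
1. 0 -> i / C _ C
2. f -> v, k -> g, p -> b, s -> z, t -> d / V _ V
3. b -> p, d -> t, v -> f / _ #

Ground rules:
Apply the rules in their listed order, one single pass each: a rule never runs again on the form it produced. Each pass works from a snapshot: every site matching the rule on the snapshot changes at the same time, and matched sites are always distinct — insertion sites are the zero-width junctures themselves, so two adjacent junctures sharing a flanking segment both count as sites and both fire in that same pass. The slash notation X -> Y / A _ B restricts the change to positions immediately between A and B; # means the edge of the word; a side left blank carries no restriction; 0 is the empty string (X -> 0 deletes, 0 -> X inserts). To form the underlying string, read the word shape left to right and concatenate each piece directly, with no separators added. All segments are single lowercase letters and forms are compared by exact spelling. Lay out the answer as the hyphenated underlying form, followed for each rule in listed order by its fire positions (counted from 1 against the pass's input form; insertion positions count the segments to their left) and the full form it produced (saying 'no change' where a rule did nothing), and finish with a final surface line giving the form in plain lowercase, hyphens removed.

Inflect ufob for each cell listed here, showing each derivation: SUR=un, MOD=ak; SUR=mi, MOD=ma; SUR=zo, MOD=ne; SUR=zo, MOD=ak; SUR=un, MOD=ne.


cell SUR=un, MOD=ak:
underlying: pi-ufob-kuv
1. 0 -> i / C _ C: inserts after position(s) 6: piufobikuv
2. f -> v, k -> g, p -> b, s -> z, t -> d / V _ V: fires at position(s) 4, 8: piuvobiguv
3. b -> p, d -> t, v -> f / _ #: fires at position(s) 10: piuvobiguf
surface: piuvobiguf

cell SUR=mi, MOD=ma:
underlying: zi-ufob-di
1. 0 -> i / C _ C: inserts after position(s) 6: ziufobidi
2. f -> v, k -> g, p -> b, s -> z, t -> d / V _ V: fires at position(s) 4: ziuvobidi
3. b -> p, d -> t, v -> f / _ #: no change
surface: ziuvobidi

cell SUR=zo, MOD=ne:
underlying: it-ufob-l
1. 0 -> i / C _ C: inserts after position(s) 6: itufobil
2. f -> v, k -> g, p -> b, s -> z, t -> d / V _ V: fires at position(s) 2, 4: iduvobil
3. b -> p, d -> t, v -> f / _ #: no change
surface: iduvobil

cell SUR=zo, MOD=ak:
underlying: pi-ufob-l
1. 0 -> i / C _ C: inserts after position(s) 6: piufobil
2. f -> v, k -> g, p -> b, s -> z, t -> d / V _ V: fires at position(s) 4: piuvobil
3. b -> p, d -> t, v -> f / _ #: no change
surface: piuvobil

cell SUR=un, MOD=ne:
underlying: it-ufob-kuv
1. 0 -> i / C _ C: inserts after position(s) 6: itufobikuv
2. f -> v, k -> g, p -> b, s -> z, t -> d / V _ V: fires at position(s) 2, 4, 8: iduvobiguv
3. b -> p, d -> t, v -> f / _ #: fires at position(s) 10: iduvobiguf
surface: iduvobiguf


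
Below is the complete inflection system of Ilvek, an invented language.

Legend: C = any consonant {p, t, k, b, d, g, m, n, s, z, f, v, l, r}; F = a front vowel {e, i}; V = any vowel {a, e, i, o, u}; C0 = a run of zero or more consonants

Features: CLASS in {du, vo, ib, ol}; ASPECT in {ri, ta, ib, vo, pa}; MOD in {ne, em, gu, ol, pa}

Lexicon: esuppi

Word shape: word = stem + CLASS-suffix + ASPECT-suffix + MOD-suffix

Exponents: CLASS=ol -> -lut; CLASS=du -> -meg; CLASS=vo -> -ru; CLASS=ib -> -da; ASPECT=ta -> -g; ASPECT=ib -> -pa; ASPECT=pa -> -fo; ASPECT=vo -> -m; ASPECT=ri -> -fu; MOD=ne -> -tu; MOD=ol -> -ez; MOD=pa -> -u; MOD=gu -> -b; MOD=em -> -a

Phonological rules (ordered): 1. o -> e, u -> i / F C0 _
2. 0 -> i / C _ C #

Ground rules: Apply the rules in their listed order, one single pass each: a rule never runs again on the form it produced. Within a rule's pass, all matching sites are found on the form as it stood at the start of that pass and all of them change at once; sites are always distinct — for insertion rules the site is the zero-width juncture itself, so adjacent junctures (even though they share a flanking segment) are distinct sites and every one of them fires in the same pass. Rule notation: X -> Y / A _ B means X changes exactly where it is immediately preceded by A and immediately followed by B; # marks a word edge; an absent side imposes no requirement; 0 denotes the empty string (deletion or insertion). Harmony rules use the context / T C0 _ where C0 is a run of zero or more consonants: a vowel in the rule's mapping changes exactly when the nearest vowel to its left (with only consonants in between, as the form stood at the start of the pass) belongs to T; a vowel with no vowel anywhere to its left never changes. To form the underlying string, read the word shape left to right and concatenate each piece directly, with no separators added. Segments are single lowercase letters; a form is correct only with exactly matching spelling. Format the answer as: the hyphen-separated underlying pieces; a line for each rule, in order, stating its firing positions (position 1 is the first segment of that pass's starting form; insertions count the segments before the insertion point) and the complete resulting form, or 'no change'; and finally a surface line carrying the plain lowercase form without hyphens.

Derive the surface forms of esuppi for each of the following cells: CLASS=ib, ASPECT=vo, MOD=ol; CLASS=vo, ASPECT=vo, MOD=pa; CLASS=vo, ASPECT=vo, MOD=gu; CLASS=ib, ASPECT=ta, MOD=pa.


cell CLASS=ib, ASPECT=vo, MOD=ol:
underlying: esuppi-da-m-ez
1. o -> e, u -> i / F C0 _: fires at position(s) 3: esippidamez
2. 0 -> i / C _ C #: no change
surface: esippidamez

cell CLASS=vo, ASPECT=vo, MOD=pa:
underlying: esuppi-ru-m-u
1. o -> e, u -> i / F C0 _: fires at position(s) 3, 8: esippirimu
2. 0 -> i / C _ C #: no change
surface: esippirimu

cell CLASS=vo, ASPECT=vo, MOD=gu:
underlying: esuppi-ru-m-b
1. o -> e, u -> i / F C0 _: fires at position(s) 3, 8: esippirimb
2. 0 -> i / C _ C #: inserts after position(s) 9: esippirimib
surface: esippirimib

cell CLASS=ib, ASPECT=ta, MOD=pa:
underlying: esuppi-da-g-u
1. o -> e, u -> i / F C0 _: fires at position(s) 3: esippidagu
2. 0 -> i / C _ C #: no change
surface: esippidagu
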